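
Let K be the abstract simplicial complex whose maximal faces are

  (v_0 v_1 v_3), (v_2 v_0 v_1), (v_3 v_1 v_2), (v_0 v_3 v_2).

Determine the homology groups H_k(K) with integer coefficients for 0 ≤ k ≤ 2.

H_0 ≅ Z,  H_1 = 0,  H_2 ≅ Z.

Take the total order v_0 < v_1 < v_2 < v_3 on the vertex set. Then K (dimension 2) consists of the simplices:

  0-simplices (4): [v_0], [v_1], [v_2], [v_3]
  1-simplices (6): [v_0,v_1], [v_0,v_2], [v_0,v_3], [v_1,v_2], [v_1,v_3], [v_2,v_3]
  2-simplices (4): [v_0,v_1,v_2], [v_0,v_1,v_3], [v_0,v_2,v_3], [v_1,v_2,v_3]

Hence C_0 ≅ Z^4, C_1 ≅ Z^6, C_2 ≅ Z^4.

The boundary map ∂_1: C_1 → C_0 maps an edge to its endpoints' difference, ∂[p,q] = q − p.
The 4×6 boundary matrix has rank 3 and Smith normal form diag(1,1,1).

∂_2: C_2 → C_1 sends each 2-simplex [p,q,r] to [q,r] − [p,r] + [p,q]. For instance
  ∂[v_0,v_1,v_3] = [v_1,v_3] − [v_0,v_3] + [v_0,v_1],
  ∂[v_1,v_2,v_3] = [v_2,v_3] − [v_1,v_3] + [v_1,v_2].
The resulting 6×4 matrix has rank 3, and its Smith normal form has invariant factors (1,1,1).

Computing H_k = (kernel of ∂_k) / (image of ∂_{k+1}):

  H_0: rank C_0 − rank ∂_1 = 4 − 3 = 1, and the invariant factors of ∂_1 are all 1, so H_0 ≅ Z.
  H_1: rank ker ∂_1 − rank ∂_2 = (6 − 3) − 3 = 0, and the invariant factors of ∂_2 are all 1, so H_1 ≅ 0.
  H_2: rank ker ∂_2 − rank ∂_3 = (4 − 3) − 0 = 1, and there is no ∂_3, so H_2 ≅ Z.

As a check, the Euler characteristic is 4 − 6 + 4 = 2, which agrees with 1 − 0 + 1 = 2.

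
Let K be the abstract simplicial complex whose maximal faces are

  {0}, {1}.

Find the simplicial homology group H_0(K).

H_0 ≅ Z^2.

Take the total order 0 < 1 on the vertex set. Then K (dimension 0) consists of the simplices:

  0-simplices (2): [0], [1]

so the chain groups are C_0 ≅ Z^2.

Now H_k = ker ∂_k / im ∂_{k+1}, so:

  H_0: rank C_0 − rank ∂_1 = 2 − 0 = 2, and there is no ∂_1, so H_0 = Z^2.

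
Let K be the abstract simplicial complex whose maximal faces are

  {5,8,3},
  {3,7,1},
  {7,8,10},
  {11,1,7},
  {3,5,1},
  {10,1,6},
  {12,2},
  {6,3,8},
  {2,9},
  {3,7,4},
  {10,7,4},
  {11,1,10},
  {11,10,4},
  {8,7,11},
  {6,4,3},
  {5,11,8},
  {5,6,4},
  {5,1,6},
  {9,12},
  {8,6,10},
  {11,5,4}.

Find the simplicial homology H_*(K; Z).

Fix the vertex order 1 < 2 < 3 < 4 < 5 < 6 < 7 < 8 < 9 < 10 < 11 < 12 and write every simplex with vertices in increasing order. Then dim K = 2 and the simplices of K are:

  0-simplices (12): [1], [2], [3], [4], [5], [6], [7], [8], [9], [10], [11], [12]
  1-simplices (30): (30 of them)
  2-simplices (18): (18 of them)

Hence C_0 ≅ Z^12, C_1 ≅ Z^30, C_2 ≅ Z^18.

The boundary map ∂_1: C_1 → C_0 is given by ∂[p,q] = [q] − [p].
This gives a 12×30 integer matrix of rank 10; reducing to Smith normal form yields diagonal entries (1,1,1,1,1,1,1,1,1,1).

Boundary ∂_2: C_2 → C_1 acts by ∂[p,q,r] = [q,r] − [p,r] + [p,q]. For instance
  ∂[3,5,8] = [5,8] − [3,8] + [3,5],
  ∂[5,8,11] = [8,11] − [5,11] + [5,8].
The 30×18 boundary matrix has rank 18 and Smith normal form diag(1,1,1,1,1,1,1,1,1,1,1,1,1,1,1,1,1,2).

From H_k ≅ ker(∂_k) / im(∂_{k+1}) we obtain:

  H_0: rank C_0 − rank ∂_1 = 12 − 10 = 2, and the invariant factors of ∂_1 are all 1, so H_0 = Z^2.
  H_1: rank ker ∂_1 − rank ∂_2 = (30 − 10) − 18 = 2, and ∂_2 has invariant factor 2 > 1, so H_1 = Z^2 ⊕ Z/2.
  H_2: rank ker ∂_2 − rank ∂_3 = (18 − 18) − 0 = 0, and there is no ∂_3, so H_2 = 0.

As a check, the Euler characteristic is 12 − 30 + 18 = 0, which agrees with 2 − 2 + 0 = 0.

H_0 = Z^2,  H_1 = Z^2 ⊕ Z/2,  H_2 = 0.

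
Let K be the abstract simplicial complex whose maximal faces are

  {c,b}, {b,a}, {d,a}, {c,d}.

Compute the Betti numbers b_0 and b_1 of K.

We work with the vertex ordering a < b < c < d. The simplices of K, each written with vertices in increasing order, are:

  0-simplices (4): a, b, c, d
  1-simplices (4): ab, ad, bc, cd

giving chain groups C_0 ≅ Z^4, C_1 ≅ Z^4.

The boundary map ∂_1: C_1 → C_0 maps an edge to its endpoints' difference, ∂[p,q] = q − p. For instance
  ∂cd = d − c.
The resulting 4×4 matrix has rank 3, and its Smith normal form has invariant factors (1,1,1).

Now H_k = ker ∂_k / im ∂_{k+1}, so:

  H_0: rank C_0 − rank ∂_1 = 4 − 3 = 1, and the invariant factors of ∂_1 are all 1, so H_0 ≅ Z.
  H_1: rank ker ∂_1 − rank ∂_2 = (4 − 3) − 0 = 1, and there is no ∂_2, so H_1 ≅ Z.

(K is a triangulation of the circle S^1.)

Hence the Betti numbers are b_0 = 1, b_1 = 1.

b_0 = 1, b_1 = 1.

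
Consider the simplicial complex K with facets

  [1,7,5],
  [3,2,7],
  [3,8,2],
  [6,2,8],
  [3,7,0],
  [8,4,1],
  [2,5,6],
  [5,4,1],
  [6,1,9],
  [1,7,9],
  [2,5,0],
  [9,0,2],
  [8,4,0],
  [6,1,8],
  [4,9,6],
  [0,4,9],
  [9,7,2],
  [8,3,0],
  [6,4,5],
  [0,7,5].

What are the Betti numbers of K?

b_0 = 1, b_1 = 1, b_2 = 0.

Order the vertices as 0 < 1 < 2 < 3 < 4 < 5 < 6 < 7 < 8 < 9. Listing each simplex with vertices in this order, K has dimension 2 with simplices:

  0-simplices (10): [0], [1], [2], [3], [4], [5], [6], [7], [8], [9]
  1-simplices (30): (30 of them)
  2-simplices (20): (20 of them)

Hence C_0 ≅ Z^10, C_1 ≅ Z^30, C_2 ≅ Z^20.

∂_1: C_1 → C_0 sends each edge [p,q] (with p < q) to q − p.
The resulting 10×30 matrix has rank 9, and its Smith normal form has invariant factors (1,1,1,1,1,1,1,1,1).

∂_2: C_2 → C_1 sends each 2-simplex [p,q,r] to [q,r] − [p,r] + [p,q]. For instance
  ∂[1,7,9] = [7,9] − [1,9] + [1,7],
  ∂[1,5,7] = [5,7] − [1,7] + [1,5].
This gives a 30×20 integer matrix of rank 20; reducing to Smith normal form yields diagonal entries (1,1,1,1,1,1,1,1,1,1,1,1,1,1,1,1,1,1,1,2).

Now H_k = ker ∂_k / im ∂_{k+1}, so:

  H_0: rank C_0 − rank ∂_1 = 10 − 9 = 1, and the invariant factors of ∂_1 are all 1, so H_0 = Z.
  H_1: rank ker ∂_1 − rank ∂_2 = (30 − 9) − 20 = 1, and ∂_2 has invariant factor 2 > 1, so H_1 = Z ⊕ Z/2.
  H_2: rank ker ∂_2 − rank ∂_3 = (20 − 20) − 0 = 0, and there is no ∂_3, so H_2 = 0.

Hence the Betti numbers are b_0 = 1, b_1 = 1, b_2 = 0.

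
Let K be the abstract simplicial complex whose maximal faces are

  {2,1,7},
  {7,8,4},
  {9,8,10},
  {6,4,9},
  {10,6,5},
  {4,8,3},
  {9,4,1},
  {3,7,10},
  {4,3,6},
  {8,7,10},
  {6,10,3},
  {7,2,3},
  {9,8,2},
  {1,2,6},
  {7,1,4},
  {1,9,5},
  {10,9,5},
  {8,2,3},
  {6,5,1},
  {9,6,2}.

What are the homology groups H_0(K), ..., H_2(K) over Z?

Order the vertices as 1 < 2 < 3 < 4 < 5 < 6 < 7 < 8 < 9 < 10. Listing each simplex with vertices in this order, K has dimension 2 with simplices:

  0-simplices (10): [1], [2], [3], [4], [5], [6], [7], [8], [9], [10]
  1-simplices (30): (30 of them)
  2-simplices (20): (20 of them)

Hence C_0 ≅ Z^10, C_1 ≅ Z^30, C_2 ≅ Z^20.

The boundary map ∂_1: C_1 → C_0 maps an edge to its endpoints' difference, ∂[p,q] = q − p. For instance
  ∂[1,2] = [2] − [1].
This gives a 10×30 integer matrix of rank 9; reducing to Smith normal form yields diagonal entries (1,1,1,1,1,1,1,1,1).

Boundary ∂_2: C_2 → C_1 sends each 2-simplex [p,q,r] to [q,r] − [p,r] + [p,q]. For instance
  ∂[3,6,10] = [6,10] − [3,10] + [3,6],
  ∂[5,6,10] = [6,10] − [5,10] + [5,6].
This gives a 30×20 integer matrix of rank 20; reducing to Smith normal form yields diagonal entries (1,1,1,1,1,1,1,1,1,1,1,1,1,1,1,1,1,1,1,2).

Now H_k = ker ∂_k / im ∂_{k+1}, so:

  H_0: rank C_0 − rank ∂_1 = 10 − 9 = 1, and the invariant factors of ∂_1 are all 1, so H_0 ≅ Z.
  H_1: rank ker ∂_1 − rank ∂_2 = (30 − 9) − 20 = 1, and ∂_2 has invariant factor 2 > 1, so H_1 ≅ Z ⊕ Z/2Z.
  H_2: rank ker ∂_2 − rank ∂_3 = (20 − 20) − 0 = 0, and there is no ∂_3, so H_2 ≅ 0.

As a check, the Euler characteristic is 10 − 30 + 20 = 0, which agrees with 1 − 1 + 0 = 0.
(K is a triangulation of the Klein bottle.)

H_0 ≅ Z,  H_1 ≅ Z ⊕ Z/2Z,  H_2 = 0.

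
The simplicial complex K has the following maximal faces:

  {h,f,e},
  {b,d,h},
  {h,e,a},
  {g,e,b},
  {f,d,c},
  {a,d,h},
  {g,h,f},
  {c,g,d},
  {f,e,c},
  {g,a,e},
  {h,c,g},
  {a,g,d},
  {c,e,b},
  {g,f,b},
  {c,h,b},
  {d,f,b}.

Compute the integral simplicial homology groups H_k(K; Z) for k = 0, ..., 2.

Take the total order a < b < c < d < e < f < g < h on the vertex set. Then K (dimension 2) consists of the simplices:

  0-simplices (8): a, b, c, d, e, f, g, h
  1-simplices (24): ad, ae, ag, ah, bc, bd, be, bf, bg, bh, cd, ce, cf, cg, ch, df, dg, dh, ef, eg, eh, fg, fh, gh
  2-simplices (16): adg, adh, aeg, aeh, bce, bch, bdf, bdh, beg, bfg, cdf, cdg, cef, cgh, efh, fgh

giving chain groups C_0 ≅ Z^8, C_1 ≅ Z^24, C_2 ≅ Z^16.

∂_1: C_1 → C_0 is given by ∂[p,q] = [q] − [p]. For instance
  ∂dg = g − d.
As a 8×24 matrix over Z this has rank 7, with invariant factors (1,1,1,1,1,1,1).

∂_2: C_2 → C_1 maps a triangle to the signed sum of its edges. For instance
  ∂bfg = fg − bg + bf,
  ∂aeh = eh − ah + ae.
The resulting 24×16 matrix has rank 15, and its Smith normal form has invariant factors (1,1,1,1,1,1,1,1,1,1,1,1,1,1,1).

From H_k ≅ ker(∂_k) / im(∂_{k+1}) we obtain:

  H_0: rank C_0 − rank ∂_1 = 8 − 7 = 1, and the invariant factors of ∂_1 are all 1, so H_0 = Z.
  H_1: rank ker ∂_1 − rank ∂_2 = (24 − 7) − 15 = 2, and the invariant factors of ∂_2 are all 1, so H_1 = Z^2.
  H_2: rank ker ∂_2 − rank ∂_3 = (16 − 15) − 0 = 1, and there is no ∂_3, so H_2 = Z.

As a check, the Euler characteristic is 8 − 24 + 16 = 0, which agrees with 1 − 2 + 1 = 0.

H_0 = Z,  H_1 = Z^2,  H_2 = Z.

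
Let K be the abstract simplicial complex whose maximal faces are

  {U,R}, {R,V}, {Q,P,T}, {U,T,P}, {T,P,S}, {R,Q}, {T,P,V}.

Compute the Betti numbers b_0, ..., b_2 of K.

b_0 = 1, b_1 = 2, b_2 = 0.

We work with the vertex ordering P < Q < R < S < T < U < V. The simplices of K, each written with vertices in increasing order, are:

  0-simplices (7): P, Q, R, S, T, U, V
  1-simplices (12): PQ, PS, PT, PU, PV, QR, QT, RU, RV, ST, TU, TV
  2-simplices (4): PQT, PST, PTU, PTV

so the chain groups are C_0 ≅ Z^7, C_1 ≅ Z^12, C_2 ≅ Z^4.

Boundary ∂_1: C_1 → C_0 is given by ∂[p,q] = [q] − [p].
The resulting 7×12 matrix has rank 6, and its Smith normal form has invariant factors (1,1,1,1,1,1).

Boundary ∂_2: C_2 → C_1 maps a triangle to the signed sum of its edges. For instance
  ∂PTV = TV − PV + PT,
  ∂PTU = TU − PU + PT.
The resulting 12×4 matrix has rank 4, and its Smith normal form has invariant factors (1,1,1,1).

Computing H_k = (kernel of ∂_k) / (image of ∂_{k+1}):

  H_0: rank C_0 − rank ∂_1 = 7 − 6 = 1, and the invariant factors of ∂_1 are all 1, so H_0 = Z.
  H_1: rank ker ∂_1 − rank ∂_2 = (12 − 6) − 4 = 2, and the invariant factors of ∂_2 are all 1, so H_1 = Z^2.
  H_2: rank ker ∂_2 − rank ∂_3 = (4 − 4) − 0 = 0, and there is no ∂_3, so H_2 = 0.

Hence the Betti numbers are b_0 = 1, b_1 = 2, b_2 = 0.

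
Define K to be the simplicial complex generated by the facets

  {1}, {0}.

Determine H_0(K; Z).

H_0 ≅ Z^2.

We work with the vertex ordering 0 < 1. The simplices of K, each written with vertices in increasing order, are:

  0-simplices (2): [0], [1]

giving chain groups C_0 ≅ Z^2.

Reading off H_k = ker ∂_k / im ∂_{k+1}:

  H_0: rank C_0 − rank ∂_1 = 2 − 0 = 2, and there is no ∂_1, so H_0 ≅ Z^2.

(K is a triangulation of a set of 2 points.)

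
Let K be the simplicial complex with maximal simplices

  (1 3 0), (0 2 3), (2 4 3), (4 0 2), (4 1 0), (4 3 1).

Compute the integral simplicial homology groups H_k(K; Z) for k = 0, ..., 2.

We work with the vertex ordering 0 < 1 < 2 < 3 < 4. The simplices of K, each written with vertices in increasing order, are:

  0-simplices (5): [0], [1], [2], [3], [4]
  1-simplices (9): [0,1], [0,2], [0,3], [0,4], [1,3], [1,4], [2,3], [2,4], [3,4]
  2-simplices (6): [0,1,3], [0,1,4], [0,2,3], [0,2,4], [1,3,4], [2,3,4]

so the chain groups are C_0 ≅ Z^5, C_1 ≅ Z^9, C_2 ≅ Z^6.

Boundary ∂_1: C_1 → C_0 sends each edge [p,q] (with p < q) to q − p.
The resulting 5×9 matrix has rank 4, and its Smith normal form has invariant factors (1,1,1,1).

∂_2: C_2 → C_1 maps a triangle to the signed sum of its edges. For instance
  ∂[2,3,4] = [3,4] − [2,4] + [2,3],
  ∂[0,2,4] = [2,4] − [0,4] + [0,2].
The 9×6 boundary matrix has rank 5 and Smith normal form diag(1,1,1,1,1).

Now H_k = ker ∂_k / im ∂_{k+1}, so:

  H_0: rank C_0 − rank ∂_1 = 5 − 4 = 1, and the invariant factors of ∂_1 are all 1, so H_0 = Z.
  H_1: rank ker ∂_1 − rank ∂_2 = (9 − 4) − 5 = 0, and the invariant factors of ∂_2 are all 1, so H_1 = 0.
  H_2: rank ker ∂_2 − rank ∂_3 = (6 − 5) − 0 = 1, and there is no ∂_3, so H_2 = Z.

H_0 ≅ Z,  H_1 = 0,  H_2 ≅ Z.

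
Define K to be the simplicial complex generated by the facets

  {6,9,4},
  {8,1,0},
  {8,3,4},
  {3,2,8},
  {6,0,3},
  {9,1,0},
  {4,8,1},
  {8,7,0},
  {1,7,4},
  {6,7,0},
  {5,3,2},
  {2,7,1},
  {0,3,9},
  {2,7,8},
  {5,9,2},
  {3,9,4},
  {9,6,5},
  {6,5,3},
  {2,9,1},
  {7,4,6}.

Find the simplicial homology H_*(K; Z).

Order the vertices as 0 < 1 < 2 < 3 < 4 < 5 < 6 < 7 < 8 < 9. Listing each simplex with vertices in this order, K has dimension 2 with simplices:

  0-simplices (10): [0], [1], [2], [3], [4], [5], [6], [7], [8], [9]
  1-simplices (30): (30 of them)
  2-simplices (20): (20 of them)

giving chain groups C_0 ≅ Z^10, C_1 ≅ Z^30, C_2 ≅ Z^20.

∂_1: C_1 → C_0 is given by ∂[p,q] = [q] − [p]. For instance
  ∂[3,4] = [4] − [3].
This gives a 10×30 integer matrix of rank 9; reducing to Smith normal form yields diagonal entries (1,1,1,1,1,1,1,1,1).

The boundary map ∂_2: C_2 → C_1 acts by ∂[p,q,r] = [q,r] − [p,r] + [p,q]. For instance
  ∂[0,3,6] = [3,6] − [0,6] + [0,3],
  ∂[4,6,7] = [6,7] − [4,7] + [4,6].
The resulting 30×20 matrix has rank 20, and its Smith normal form has invariant factors (1,1,1,1,1,1,1,1,1,1,1,1,1,1,1,1,1,1,1,2).

From H_k ≅ ker(∂_k) / im(∂_{k+1}) we obtain:

  H_0: rank C_0 − rank ∂_1 = 10 − 9 = 1, and the invariant factors of ∂_1 are all 1, so H_0 ≅ Z.
  H_1: rank ker ∂_1 − rank ∂_2 = (30 − 9) − 20 = 1, and ∂_2 has invariant factor 2 > 1, so H_1 ≅ Z ⊕ Z_2.
  H_2: rank ker ∂_2 − rank ∂_3 = (20 − 20) − 0 = 0, and there is no ∂_3, so H_2 ≅ 0.

(K is a triangulation of the Klein bottle.)

H_0 = Z,  H_1 = Z ⊕ Z_2,  H_2 = 0.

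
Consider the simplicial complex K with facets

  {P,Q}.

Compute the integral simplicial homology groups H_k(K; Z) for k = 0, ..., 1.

We work with the vertex ordering P < Q. The simplices of K, each written with vertices in increasing order, are:

  0-simplices (2): P, Q
  1-simplices (1): PQ

so the chain groups are C_0 ≅ Z^2, C_1 ≅ Z^1.

Boundary ∂_1: C_1 → C_0 maps an edge to its endpoints' difference, ∂[p,q] = q − p.
The 2×1 boundary matrix has rank 1 and Smith normal form diag(1).

Reading off H_k = ker ∂_k / im ∂_{k+1}:

  H_0: rank C_0 − rank ∂_1 = 2 − 1 = 1, and the invariant factors of ∂_1 are all 1, so H_0 = Z.
  H_1: rank ker ∂_1 − rank ∂_2 = (1 − 1) − 0 = 0, and there is no ∂_2, so H_1 = 0.

As a check, the Euler characteristic is 2 − 1 = 1, which agrees with 1 − 0 = 1.
(K is a triangulation of the 1-simplex.)

H_0 = Z,  H_1 = 0.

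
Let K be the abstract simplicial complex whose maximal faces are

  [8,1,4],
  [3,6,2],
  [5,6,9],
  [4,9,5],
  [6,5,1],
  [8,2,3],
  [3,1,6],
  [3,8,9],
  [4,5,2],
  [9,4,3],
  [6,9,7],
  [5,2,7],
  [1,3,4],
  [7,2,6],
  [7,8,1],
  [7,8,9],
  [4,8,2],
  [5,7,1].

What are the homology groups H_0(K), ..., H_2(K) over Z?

Order the vertices as 1 < 2 < 3 < 4 < 5 < 6 < 7 < 8 < 9. Listing each simplex with vertices in this order, K has dimension 2 with simplices:

  0-simplices (9): [1], [2], [3], [4], [5], [6], [7], [8], [9]
  1-simplices (27): (27 of them)
  2-simplices (18): [1,3,4], [1,3,6], [1,4,8], [1,5,6], [1,5,7], [1,7,8], [2,3,6], [2,3,8], [2,4,5], [2,4,8], [2,5,7], [2,6,7], [3,4,9], [3,8,9], [4,5,9], [5,6,9], [6,7,9], [7,8,9]

giving chain groups C_0 ≅ Z^9, C_1 ≅ Z^27, C_2 ≅ Z^18.

The boundary map ∂_1: C_1 → C_0 is given by ∂[p,q] = [q] − [p].
The resulting 9×27 matrix has rank 8, and its Smith normal form has invariant factors (1,1,1,1,1,1,1,1).

Boundary ∂_2: C_2 → C_1 sends each 2-simplex [p,q,r] to [q,r] − [p,r] + [p,q]. For instance
  ∂[4,5,9] = [5,9] − [4,9] + [4,5],
  ∂[6,7,9] = [7,9] − [6,9] + [6,7].
As a 27×18 matrix over Z this has rank 18, with invariant factors (1,1,1,1,1,1,1,1,1,1,1,1,1,1,1,1,1,2).

Reading off H_k = ker ∂_k / im ∂_{k+1}:

  H_0: rank C_0 − rank ∂_1 = 9 − 8 = 1, and the invariant factors of ∂_1 are all 1, so H_0 = Z.
  H_1: rank ker ∂_1 − rank ∂_2 = (27 − 8) − 18 = 1, and ∂_2 has invariant factor 2 > 1, so H_1 = Z ⊕ Z/2Z.
  H_2: rank ker ∂_2 − rank ∂_3 = (18 − 18) − 0 = 0, and there is no ∂_3, so H_2 = 0.

As a check, the Euler characteristic is 9 − 27 + 18 = 0, which agrees with 1 − 1 + 0 = 0.

H_0 = Z,  H_1 = Z ⊕ Z/2Z,  H_2 = 0.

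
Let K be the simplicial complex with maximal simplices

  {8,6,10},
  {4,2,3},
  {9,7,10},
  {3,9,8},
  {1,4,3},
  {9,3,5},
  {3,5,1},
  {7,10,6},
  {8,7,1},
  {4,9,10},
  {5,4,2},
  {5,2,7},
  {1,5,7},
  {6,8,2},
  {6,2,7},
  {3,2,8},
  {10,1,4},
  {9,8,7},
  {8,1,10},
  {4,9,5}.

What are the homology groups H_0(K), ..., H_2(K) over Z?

K has 10 vertices, 30 edges, 20 triangles.
rank ∂_0 = 0, rank ∂_1 = 9 ⇒ b_0 = 10 − 0 − 9 = 1; all invariant factors of ∂_1 are 1 so no torsion. So H_0 = Z.
rank ∂_1 = 9, rank ∂_2 = 20 ⇒ b_1 = 30 − 9 − 20 = 1; ∂_2 has invariant factor(s) [2] giving torsion. So H_1 = Z ⊕ Z/2.
rank ∂_2 = 20, rank ∂_3 = 0 ⇒ b_2 = 20 − 20 − 0 = 0. So H_2 = 0.

H_0 ≅ Z,  H_1 ≅ Z ⊕ Z/2,  H_2 = 0.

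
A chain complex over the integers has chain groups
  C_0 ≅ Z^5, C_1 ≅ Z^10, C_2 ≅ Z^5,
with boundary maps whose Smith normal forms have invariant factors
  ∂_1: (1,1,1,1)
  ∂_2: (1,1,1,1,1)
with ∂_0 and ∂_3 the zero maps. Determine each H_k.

H_0: b_0 = 5 − 0 − 4 = 1; torsion from ∂_1 factors > 1: none. So H_0 ≅ Z.
H_1: b_1 = 10 − 4 − 5 = 1; torsion from ∂_2 factors > 1: none. So H_1 ≅ Z.
H_2: b_2 = 5 − 5 − 0 = 0; torsion from ∂_3 factors > 1: none. So H_2 ≅ 0.

H_0 ≅ Z,  H_1 ≅ Z,  H_2 = 0.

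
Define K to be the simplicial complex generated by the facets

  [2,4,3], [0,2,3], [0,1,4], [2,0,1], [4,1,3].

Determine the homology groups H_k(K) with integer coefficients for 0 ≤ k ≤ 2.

H_0 ≅ Z,  H_1 ≅ Z,  H_2 = 0.

Order the vertices as 0 < 1 < 2 < 3 < 4. Listing each simplex with vertices in this order, K has dimension 2 with simplices:

  0-simplices (5): [0], [1], [2], [3], [4]
  1-simplices (10): [0,1], [0,2], [0,3], [0,4], [1,2], [1,3], [1,4], [2,3], [2,4], [3,4]
  2-simplices (5): [0,1,2], [0,1,4], [0,2,3], [1,3,4], [2,3,4]

giving chain groups C_0 ≅ Z^5, C_1 ≅ Z^10, C_2 ≅ Z^5.

∂_1: C_1 → C_0 is given by ∂[p,q] = [q] − [p].
As a 5×10 matrix over Z this has rank 4, with invariant factors (1,1,1,1).

∂_2: C_2 → C_1 sends each 2-simplex [p,q,r] to [q,r] − [p,r] + [p,q]. For instance
  ∂[0,1,2] = [1,2] − [0,2] + [0,1],
  ∂[0,1,4] = [1,4] − [0,4] + [0,1].
This gives a 10×5 integer matrix of rank 5; reducing to Smith normal form yields diagonal entries (1,1,1,1,1).

Now H_k = ker ∂_k / im ∂_{k+1}, so:

  H_0: rank C_0 − rank ∂_1 = 5 − 4 = 1, and the invariant factors of ∂_1 are all 1, so H_0 ≅ Z.
  H_1: rank ker ∂_1 − rank ∂_2 = (10 − 4) − 5 = 1, and the invariant factors of ∂_2 are all 1, so H_1 ≅ Z.
  H_2: rank ker ∂_2 − rank ∂_3 = (5 − 5) − 0 = 0, and there is no ∂_3, so H_2 ≅ 0.

(K is a triangulation of the Möbius band.)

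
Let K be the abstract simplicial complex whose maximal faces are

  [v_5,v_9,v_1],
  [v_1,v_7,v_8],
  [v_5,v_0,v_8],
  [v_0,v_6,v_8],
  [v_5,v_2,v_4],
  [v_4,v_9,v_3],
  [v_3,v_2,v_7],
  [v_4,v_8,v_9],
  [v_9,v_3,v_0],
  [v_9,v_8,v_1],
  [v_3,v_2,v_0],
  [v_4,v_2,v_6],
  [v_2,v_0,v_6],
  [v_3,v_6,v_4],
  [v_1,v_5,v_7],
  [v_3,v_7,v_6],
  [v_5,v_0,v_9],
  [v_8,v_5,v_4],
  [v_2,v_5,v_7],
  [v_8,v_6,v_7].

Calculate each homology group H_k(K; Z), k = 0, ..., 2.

H_0 ≅ Z,  H_1 ≅ Z ⊕ Z_2,  H_2 = 0.

Take the total order v_0 < v_1 < v_2 < v_3 < v_4 < v_5 < v_6 < v_7 < v_8 < v_9 on the vertex set. Then K (dimension 2) consists of the simplices:

  0-simplices (10): [v_0], [v_1], [v_2], [v_3], [v_4], [v_5], [v_6], [v_7], [v_8], [v_9]
  1-simplices (30): (30 of them)
  2-simplices (20): (20 of them)

Hence C_0 ≅ Z^10, C_1 ≅ Z^30, C_2 ≅ Z^20.

The boundary map ∂_1: C_1 → C_0 maps an edge to its endpoints' difference, ∂[p,q] = q − p. For instance
  ∂[v_0,v_5] = [v_5] − [v_0].
This gives a 10×30 integer matrix of rank 9; reducing to Smith normal form yields diagonal entries (1,1,1,1,1,1,1,1,1).

∂_2: C_2 → C_1 sends each 2-simplex [p,q,r] to [q,r] − [p,r] + [p,q]. For instance
  ∂[v_1,v_5,v_9] = [v_5,v_9] − [v_1,v_9] + [v_1,v_5],
  ∂[v_0,v_5,v_8] = [v_5,v_8] − [v_0,v_8] + [v_0,v_5].
This gives a 30×20 integer matrix of rank 20; reducing to Smith normal form yields diagonal entries (1,1,1,1,1,1,1,1,1,1,1,1,1,1,1,1,1,1,1,2).

Now H_k = ker ∂_k / im ∂_{k+1}, so:

  H_0: rank C_0 − rank ∂_1 = 10 − 9 = 1, and the invariant factors of ∂_1 are all 1, so H_0 ≅ Z.
  H_1: rank ker ∂_1 − rank ∂_2 = (30 − 9) − 20 = 1, and ∂_2 has invariant factor 2 > 1, so H_1 ≅ Z ⊕ Z_2.
  H_2: rank ker ∂_2 − rank ∂_3 = (20 − 20) − 0 = 0, and there is no ∂_3, so H_2 ≅ 0.

As a check, the Euler characteristic is 10 − 30 + 20 = 0, which agrees with 1 − 1 + 0 = 0.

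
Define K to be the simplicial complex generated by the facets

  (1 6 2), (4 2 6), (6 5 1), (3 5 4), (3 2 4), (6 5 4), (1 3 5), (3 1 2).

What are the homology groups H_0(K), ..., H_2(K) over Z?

K has 6 vertices, 12 edges, 8 triangles.
rank ∂_0 = 0, rank ∂_1 = 5 ⇒ b_0 = 6 − 0 − 5 = 1; all invariant factors of ∂_1 are 1 so no torsion. So H_0 = Z.
rank ∂_1 = 5, rank ∂_2 = 7 ⇒ b_1 = 12 − 5 − 7 = 0; all invariant factors of ∂_2 are 1 so no torsion. So H_1 = 0.
rank ∂_2 = 7, rank ∂_3 = 0 ⇒ b_2 = 8 − 7 − 0 = 1. So H_2 = Z.

H_0 ≅ Z,  H_1 = 0,  H_2 ≅ Z.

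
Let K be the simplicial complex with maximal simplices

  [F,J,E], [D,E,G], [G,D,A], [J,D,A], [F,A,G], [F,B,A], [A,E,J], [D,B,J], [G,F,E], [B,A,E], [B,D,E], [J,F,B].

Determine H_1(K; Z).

K has 7 vertices, 18 edges, 12 triangles.
rank ∂_1 = 6, rank ∂_2 = 12 ⇒ b_1 = 18 − 6 − 12 = 0; ∂_2 has invariant factor(s) [2] giving torsion. So H_1 = Z/2.

H_1 ≅ Z/2.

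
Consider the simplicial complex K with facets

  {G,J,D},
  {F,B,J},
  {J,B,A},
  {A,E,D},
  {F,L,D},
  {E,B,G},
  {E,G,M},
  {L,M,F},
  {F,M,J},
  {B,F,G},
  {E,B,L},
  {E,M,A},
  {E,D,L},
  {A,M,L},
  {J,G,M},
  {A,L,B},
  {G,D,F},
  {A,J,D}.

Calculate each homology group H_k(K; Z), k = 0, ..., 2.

Take the total order A < B < D < E < F < G < J < L < M on the vertex set. Then K (dimension 2) consists of the simplices:

  0-simplices (9): A, B, D, E, F, G, J, L, M
  1-simplices (27): AB, AD, AE, AJ, AL, AM, BE, BF, BG, BJ, BL, DE, DF, DG, DJ, DL, EG, EL, EM, FG, FJ, FL, FM, GJ, GM, JM, LM
  2-simplices (18): ABJ, ABL, ADE, ADJ, AEM, ALM, BEG, BEL, BFG, BFJ, DEL, DFG, DFL, DGJ, EGM, FJM, FLM, GJM

giving chain groups C_0 ≅ Z^9, C_1 ≅ Z^27, C_2 ≅ Z^18.

∂_1: C_1 → C_0 maps an edge to its endpoints' difference, ∂[p,q] = q − p. For instance
  ∂GM = M − G.
This gives a 9×27 integer matrix of rank 8; reducing to Smith normal form yields diagonal entries (1,1,1,1,1,1,1,1).

The boundary map ∂_2: C_2 → C_1 maps a triangle to the signed sum of its edges. For instance
  ∂FJM = JM − FM + FJ,
  ∂ADJ = DJ − AJ + AD.
As a 27×18 matrix over Z this has rank 18, with invariant factors (1,1,1,1,1,1,1,1,1,1,1,1,1,1,1,1,1,2).

Computing H_k = (kernel of ∂_k) / (image of ∂_{k+1}):

  H_0: rank C_0 − rank ∂_1 = 9 − 8 = 1, and the invariant factors of ∂_1 are all 1, so H_0 ≅ Z.
  H_1: rank ker ∂_1 − rank ∂_2 = (27 − 8) − 18 = 1, and ∂_2 has invariant factor 2 > 1, so H_1 ≅ Z ⊕ Z/2.
  H_2: rank ker ∂_2 − rank ∂_3 = (18 − 18) − 0 = 0, and there is no ∂_3, so H_2 ≅ 0.

As a check, the Euler characteristic is 9 − 27 + 18 = 0, which agrees with 1 − 1 + 0 = 0.

H_0 = Z,  H_1 = Z ⊕ Z/2,  H_2 = 0.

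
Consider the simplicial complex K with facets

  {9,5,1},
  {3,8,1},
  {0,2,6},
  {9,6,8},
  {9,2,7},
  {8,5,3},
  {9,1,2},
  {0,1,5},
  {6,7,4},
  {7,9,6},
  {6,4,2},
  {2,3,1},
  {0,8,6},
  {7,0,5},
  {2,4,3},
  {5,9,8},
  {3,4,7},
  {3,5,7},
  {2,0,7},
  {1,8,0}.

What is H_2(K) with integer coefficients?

H_2 ≅ 0.

We work with the vertex ordering 0 < 1 < 2 < 3 < 4 < 5 < 6 < 7 < 8 < 9. The simplices of K, each written with vertices in increasing order, are:

  0-simplices (10): [0], [1], [2], [3], [4], [5], [6], [7], [8], [9]
  1-simplices (30): (30 of them)
  2-simplices (20): (20 of them)

Hence C_0 ≅ Z^10, C_1 ≅ Z^30, C_2 ≅ Z^20.

∂_1: C_1 → C_0 is given by ∂[p,q] = [q] − [p].
The resulting 10×30 matrix has rank 9, and its Smith normal form has invariant factors (1,1,1,1,1,1,1,1,1).

Boundary ∂_2: C_2 → C_1 sends each 2-simplex [p,q,r] to [q,r] − [p,r] + [p,q]. For instance
  ∂[2,7,9] = [7,9] − [2,9] + [2,7],
  ∂[0,2,6] = [2,6] − [0,6] + [0,2].
The 30×20 boundary matrix has rank 20 and Smith normal form diag(1,1,1,1,1,1,1,1,1,1,1,1,1,1,1,1,1,1,1,2).

Now H_k = ker ∂_k / im ∂_{k+1}, so:

  H_2: rank ker ∂_2 − rank ∂_3 = (20 − 20) − 0 = 0, and there is no ∂_3, so H_2 = 0.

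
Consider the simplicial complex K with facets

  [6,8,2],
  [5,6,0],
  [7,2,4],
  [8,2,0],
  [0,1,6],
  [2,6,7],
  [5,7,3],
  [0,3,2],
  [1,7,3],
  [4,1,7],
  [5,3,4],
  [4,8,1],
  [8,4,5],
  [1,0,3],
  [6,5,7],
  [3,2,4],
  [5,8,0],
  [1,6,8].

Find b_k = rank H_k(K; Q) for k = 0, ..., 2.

b_0 = 1, b_1 = 1, b_2 = 0.

K has 9 vertices, 27 edges, 18 triangles.
rank ∂_0 = 0, rank ∂_1 = 8 ⇒ b_0 = 9 − 0 − 8 = 1; all invariant factors of ∂_1 are 1 so no torsion. So H_0 = Z.
rank ∂_1 = 8, rank ∂_2 = 18 ⇒ b_1 = 27 − 8 − 18 = 1; ∂_2 has invariant factor(s) [2] giving torsion. So H_1 = Z ⊕ Z/2Z.
rank ∂_2 = 18, rank ∂_3 = 0 ⇒ b_2 = 18 − 18 − 0 = 0. So H_2 = 0.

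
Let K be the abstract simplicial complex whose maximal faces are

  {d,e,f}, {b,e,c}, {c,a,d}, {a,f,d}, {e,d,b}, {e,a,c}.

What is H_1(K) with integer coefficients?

H_1 ≅ Z.

Fix the vertex order a < b < c < d < e < f and write every simplex with vertices in increasing order. Then dim K = 2 and the simplices of K are:

  0-simplices (6): a, b, c, d, e, f
  1-simplices (12): ac, ad, ae, af, bc, bd, be, cd, ce, de, df, ef
  2-simplices (6): acd, ace, adf, bce, bde, def

so the chain groups are C_0 ≅ Z^6, C_1 ≅ Z^12, C_2 ≅ Z^6.

Boundary ∂_1: C_1 → C_0 sends each edge [p,q] (with p < q) to q − p.
The 6×12 boundary matrix has rank 5 and Smith normal form diag(1,1,1,1,1).

∂_2: C_2 → C_1 acts by ∂[p,q,r] = [q,r] − [p,r] + [p,q]. For instance
  ∂def = ef − df + de,
  ∂adf = df − af + ad.
This gives a 12×6 integer matrix of rank 6; reducing to Smith normal form yields diagonal entries (1,1,1,1,1,1).

Reading off H_k = ker ∂_k / im ∂_{k+1}:

  H_1: rank ker ∂_1 − rank ∂_2 = (12 − 5) − 6 = 1, and the invariant factors of ∂_2 are all 1, so H_1 ≅ Z.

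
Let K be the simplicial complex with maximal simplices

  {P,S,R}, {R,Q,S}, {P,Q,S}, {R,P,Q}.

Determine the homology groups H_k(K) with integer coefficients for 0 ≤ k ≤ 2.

H_0 ≅ Z,  H_1 = 0,  H_2 ≅ Z.

Order the vertices as P < Q < R < S. Listing each simplex with vertices in this order, K has dimension 2 with simplices:

  0-simplices (4): P, Q, R, S
  1-simplices (6): PQ, PR, PS, QR, QS, RS
  2-simplices (4): PQR, PQS, PRS, QRS

giving chain groups C_0 ≅ Z^4, C_1 ≅ Z^6, C_2 ≅ Z^4.

The boundary map ∂_1: C_1 → C_0 sends each edge [p,q] (with p < q) to q − p.
The 4×6 boundary matrix has rank 3 and Smith normal form diag(1,1,1).

∂_2: C_2 → C_1 sends each 2-simplex [p,q,r] to [q,r] − [p,r] + [p,q]. For instance
  ∂PRS = RS − PS + PR,
  ∂QRS = RS − QS + QR.
This gives a 6×4 integer matrix of rank 3; reducing to Smith normal form yields diagonal entries (1,1,1).

From H_k ≅ ker(∂_k) / im(∂_{k+1}) we obtain:

  H_0: rank C_0 − rank ∂_1 = 4 − 3 = 1, and the invariant factors of ∂_1 are all 1, so H_0 = Z.
  H_1: rank ker ∂_1 − rank ∂_2 = (6 − 3) − 3 = 0, and the invariant factors of ∂_2 are all 1, so H_1 = 0.
  H_2: rank ker ∂_2 − rank ∂_3 = (4 − 3) − 0 = 1, and there is no ∂_3, so H_2 = Z.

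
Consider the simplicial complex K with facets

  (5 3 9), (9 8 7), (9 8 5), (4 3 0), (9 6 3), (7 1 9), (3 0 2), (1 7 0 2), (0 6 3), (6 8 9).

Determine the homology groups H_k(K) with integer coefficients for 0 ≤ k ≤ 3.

H_0 = Z,  H_1 = Z,  H_2 = 0,  H_3 = 0.

K has 10 vertices, 22 edges, 13 triangles, 1 3-simplex.
rank ∂_0 = 0, rank ∂_1 = 9 ⇒ b_0 = 10 − 0 − 9 = 1; all invariant factors of ∂_1 are 1 so no torsion. So H_0 ≅ Z.
rank ∂_1 = 9, rank ∂_2 = 12 ⇒ b_1 = 22 − 9 − 12 = 1; all invariant factors of ∂_2 are 1 so no torsion. So H_1 ≅ Z.
rank ∂_2 = 12, rank ∂_3 = 1 ⇒ b_2 = 13 − 12 − 1 = 0; all invariant factors of ∂_3 are 1 so no torsion. So H_2 ≅ 0.
rank ∂_3 = 1, rank ∂_4 = 0 ⇒ b_3 = 1 − 1 − 0 = 0. So H_3 ≅ 0.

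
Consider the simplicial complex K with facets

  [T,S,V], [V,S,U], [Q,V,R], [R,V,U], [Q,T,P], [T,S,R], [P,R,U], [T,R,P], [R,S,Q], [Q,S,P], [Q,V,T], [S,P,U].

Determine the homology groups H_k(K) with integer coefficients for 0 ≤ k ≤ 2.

H_0 = Z,  H_1 = Z/2Z,  H_2 = 0.

Order the vertices as P < Q < R < S < T < U < V. Listing each simplex with vertices in this order, K has dimension 2 with simplices:

  0-simplices (7): P, Q, R, S, T, U, V
  1-simplices (18): PQ, PR, PS, PT, PU, QR, QS, QT, QV, RS, RT, RU, RV, ST, SU, SV, TV, UV
  2-simplices (12): PQS, PQT, PRT, PRU, PSU, QRS, QRV, QTV, RST, RUV, STV, SUV

so the chain groups are C_0 ≅ Z^7, C_1 ≅ Z^18, C_2 ≅ Z^12.

∂_1: C_1 → C_0 is given by ∂[p,q] = [q] − [p]. For instance
  ∂ST = T − S.
This gives a 7×18 integer matrix of rank 6; reducing to Smith normal form yields diagonal entries (1,1,1,1,1,1).

The boundary map ∂_2: C_2 → C_1 acts by ∂[p,q,r] = [q,r] − [p,r] + [p,q]. For instance
  ∂RUV = UV − RV + RU,
  ∂QRV = RV − QV + QR.
This gives a 18×12 integer matrix of rank 12; reducing to Smith normal form yields diagonal entries (1,1,1,1,1,1,1,1,1,1,1,2).

Reading off H_k = ker ∂_k / im ∂_{k+1}:

  H_0: rank C_0 − rank ∂_1 = 7 − 6 = 1, and the invariant factors of ∂_1 are all 1, so H_0 = Z.
  H_1: rank ker ∂_1 − rank ∂_2 = (18 − 6) − 12 = 0, and ∂_2 has invariant factor 2 > 1, so H_1 = Z/2Z.
  H_2: rank ker ∂_2 − rank ∂_3 = (12 − 12) − 0 = 0, and there is no ∂_3, so H_2 = 0.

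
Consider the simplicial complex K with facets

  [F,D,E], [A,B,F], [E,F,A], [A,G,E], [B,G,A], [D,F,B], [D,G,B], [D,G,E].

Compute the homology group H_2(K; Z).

H_2 = Z.

We work with the vertex ordering A < B < D < E < F < G. The simplices of K, each written with vertices in increasing order, are:

  0-simplices (6): A, B, D, E, F, G
  1-simplices (12): AB, AE, AF, AG, BD, BF, BG, DE, DF, DG, EF, EG
  2-simplices (8): ABF, ABG, AEF, AEG, BDF, BDG, DEF, DEG

giving chain groups C_0 ≅ Z^6, C_1 ≅ Z^12, C_2 ≅ Z^8.

Boundary ∂_1: C_1 → C_0 is given by ∂[p,q] = [q] − [p]. For instance
  ∂BF = F − B.
This gives a 6×12 integer matrix of rank 5; reducing to Smith normal form yields diagonal entries (1,1,1,1,1).

∂_2: C_2 → C_1 acts by ∂[p,q,r] = [q,r] − [p,r] + [p,q]. For instance
  ∂DEF = EF − DF + DE,
  ∂ABF = BF − AF + AB.
The resulting 12×8 matrix has rank 7, and its Smith normal form has invariant factors (1,1,1,1,1,1,1).

Reading off H_k = ker ∂_k / im ∂_{k+1}:

  H_2: rank ker ∂_2 − rank ∂_3 = (8 − 7) − 0 = 1, and there is no ∂_3, so H_2 ≅ Z.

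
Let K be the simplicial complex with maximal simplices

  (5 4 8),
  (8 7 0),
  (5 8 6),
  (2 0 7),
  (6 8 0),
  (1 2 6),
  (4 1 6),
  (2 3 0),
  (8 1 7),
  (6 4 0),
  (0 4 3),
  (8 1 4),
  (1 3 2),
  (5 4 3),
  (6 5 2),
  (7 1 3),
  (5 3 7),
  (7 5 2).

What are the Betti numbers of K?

b_0 = 1, b_1 = 1, b_2 = 0.

K has 9 vertices, 27 edges, 18 triangles.
rank ∂_0 = 0, rank ∂_1 = 8 ⇒ b_0 = 9 − 0 − 8 = 1; all invariant factors of ∂_1 are 1 so no torsion. So H_0 = Z.
rank ∂_1 = 8, rank ∂_2 = 18 ⇒ b_1 = 27 − 8 − 18 = 1; ∂_2 has invariant factor(s) [2] giving torsion. So H_1 = Z ⊕ Z/2Z.
rank ∂_2 = 18, rank ∂_3 = 0 ⇒ b_2 = 18 − 18 − 0 = 0. So H_2 = 0.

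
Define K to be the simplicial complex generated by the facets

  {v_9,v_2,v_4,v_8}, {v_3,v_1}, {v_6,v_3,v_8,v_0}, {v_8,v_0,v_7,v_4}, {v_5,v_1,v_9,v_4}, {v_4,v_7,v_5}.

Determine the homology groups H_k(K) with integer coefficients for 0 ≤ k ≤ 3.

H_0 = Z,  H_1 = Z,  H_2 = 0,  H_3 = 0.

Order the vertices as v_0 < v_1 < v_2 < v_3 < v_4 < v_5 < v_6 < v_7 < v_8 < v_9. Listing each simplex with vertices in this order, K has dimension 3 with simplices:

  0-simplices (10): [v_0], [v_1], [v_2], [v_3], [v_4], [v_5], [v_6], [v_7], [v_8], [v_9]
  1-simplices (23): (23 of them)
  2-simplices (17): (17 of them)
  3-simplices (4): [v_0,v_3,v_6,v_8], [v_0,v_4,v_7,v_8], [v_1,v_4,v_5,v_9], [v_2,v_4,v_8,v_9]

so the chain groups are C_0 ≅ Z^10, C_1 ≅ Z^23, C_2 ≅ Z^17, C_3 ≅ Z^4.

∂_1: C_1 → C_0 maps an edge to its endpoints' difference, ∂[p,q] = q − p.
The 10×23 boundary matrix has rank 9 and Smith normal form diag(1,1,1,1,1,1,1,1,1).

The boundary map ∂_2: C_2 → C_1 maps a triangle to the signed sum of its edges. For instance
  ∂[v_2,v_8,v_9] = [v_8,v_9] − [v_2,v_9] + [v_2,v_8],
  ∂[v_0,v_3,v_6] = [v_3,v_6] − [v_0,v_6] + [v_0,v_3].
The 23×17 boundary matrix has rank 13 and Smith normal form diag(1,1,1,1,1,1,1,1,1,1,1,1,1).

Boundary ∂_3: C_3 → C_2 sends each 3-simplex σ to the alternating sum Σ_i (−1)^i (σ with its i-th vertex removed). For instance
  ∂[v_1,v_4,v_5,v_9] = [v_4,v_5,v_9] − [v_1,v_5,v_9] + [v_1,v_4,v_9] − [v_1,v_4,v_5],
  ∂[v_0,v_3,v_6,v_8] = [v_3,v_6,v_8] − [v_0,v_6,v_8] + [v_0,v_3,v_8] − [v_0,v_3,v_6].
This gives a 17×4 integer matrix of rank 4; reducing to Smith normal form yields diagonal entries (1,1,1,1).

Now H_k = ker ∂_k / im ∂_{k+1}, so:

  H_0: rank C_0 − rank ∂_1 = 10 − 9 = 1, and the invariant factors of ∂_1 are all 1, so H_0 ≅ Z.
  H_1: rank ker ∂_1 − rank ∂_2 = (23 − 9) − 13 = 1, and the invariant factors of ∂_2 are all 1, so H_1 ≅ Z.
  H_2: rank ker ∂_2 − rank ∂_3 = (17 − 13) − 4 = 0, and the invariant factors of ∂_3 are all 1, so H_2 ≅ 0.
  H_3: rank ker ∂_3 − rank ∂_4 = (4 − 4) − 0 = 0, and there is no ∂_4, so H_3 ≅ 0.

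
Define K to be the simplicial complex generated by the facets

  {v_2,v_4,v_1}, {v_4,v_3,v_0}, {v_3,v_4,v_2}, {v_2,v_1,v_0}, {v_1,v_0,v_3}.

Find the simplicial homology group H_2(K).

H_2 ≅ 0.

Fix the vertex order v_0 < v_1 < v_2 < v_3 < v_4 and write every simplex with vertices in increasing order. Then dim K = 2 and the simplices of K are:

  0-simplices (5): [v_0], [v_1], [v_2], [v_3], [v_4]
  1-simplices (10): [v_0,v_1], [v_0,v_2], [v_0,v_3], [v_0,v_4], [v_1,v_2], [v_1,v_3], [v_1,v_4], [v_2,v_3], [v_2,v_4], [v_3,v_4]
  2-simplices (5): [v_0,v_1,v_2], [v_0,v_1,v_3], [v_0,v_3,v_4], [v_1,v_2,v_4], [v_2,v_3,v_4]

giving chain groups C_0 ≅ Z^5, C_1 ≅ Z^10, C_2 ≅ Z^5.

The boundary map ∂_1: C_1 → C_0 sends each edge [p,q] (with p < q) to q − p.
As a 5×10 matrix over Z this has rank 4, with invariant factors (1,1,1,1).

∂_2: C_2 → C_1 sends each 2-simplex [p,q,r] to [q,r] − [p,r] + [p,q]. For instance
  ∂[v_0,v_1,v_3] = [v_1,v_3] − [v_0,v_3] + [v_0,v_1],
  ∂[v_1,v_2,v_4] = [v_2,v_4] − [v_1,v_4] + [v_1,v_2].
This gives a 10×5 integer matrix of rank 5; reducing to Smith normal form yields diagonal entries (1,1,1,1,1).

Reading off H_k = ker ∂_k / im ∂_{k+1}:

  H_2: rank ker ∂_2 − rank ∂_3 = (5 − 5) − 0 = 0, and there is no ∂_3, so H_2 ≅ 0.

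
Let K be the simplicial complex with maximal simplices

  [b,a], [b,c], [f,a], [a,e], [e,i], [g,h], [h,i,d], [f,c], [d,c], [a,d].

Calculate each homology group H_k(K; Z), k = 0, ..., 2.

Order the vertices as a < b < c < d < e < f < g < h < i. Listing each simplex with vertices in this order, K has dimension 2 with simplices:

  0-simplices (9): a, b, c, d, e, f, g, h, i
  1-simplices (12): ab, ad, ae, af, bc, cd, cf, dh, di, ei, gh, hi
  2-simplices (1): dhi

giving chain groups C_0 ≅ Z^9, C_1 ≅ Z^12, C_2 ≅ Z^1.

∂_1: C_1 → C_0 is given by ∂[p,q] = [q] − [p]. For instance
  ∂ei = i − e.
This gives a 9×12 integer matrix of rank 8; reducing to Smith normal form yields diagonal entries (1,1,1,1,1,1,1,1).

∂_2: C_2 → C_1 acts by ∂[p,q,r] = [q,r] − [p,r] + [p,q]. For instance
  ∂dhi = hi − di + dh.
The 12×1 boundary matrix has rank 1 and Smith normal form diag(1).

Now H_k = ker ∂_k / im ∂_{k+1}, so:

  H_0: rank C_0 − rank ∂_1 = 9 − 8 = 1, and the invariant factors of ∂_1 are all 1, so H_0 ≅ Z.
  H_1: rank ker ∂_1 − rank ∂_2 = (12 − 8) − 1 = 3, and the invariant factors of ∂_2 are all 1, so H_1 ≅ Z^3.
  H_2: rank ker ∂_2 − rank ∂_3 = (1 − 1) − 0 = 0, and there is no ∂_3, so H_2 ≅ 0.

H_0 = Z,  H_1 = Z^3,  H_2 = 0.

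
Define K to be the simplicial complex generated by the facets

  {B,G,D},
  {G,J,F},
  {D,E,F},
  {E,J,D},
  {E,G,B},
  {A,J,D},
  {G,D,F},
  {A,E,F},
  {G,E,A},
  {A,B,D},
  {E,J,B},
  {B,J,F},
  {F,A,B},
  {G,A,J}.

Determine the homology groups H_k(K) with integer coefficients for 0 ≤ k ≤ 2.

H_0 = Z,  H_1 = Z^2,  H_2 = Z.

Fix the vertex order A < B < D < E < F < G < J and write every simplex with vertices in increasing order. Then dim K = 2 and the simplices of K are:

  0-simplices (7): A, B, D, E, F, G, J
  1-simplices (21): AB, AD, AE, AF, AG, AJ, BD, BE, BF, BG, BJ, DE, DF, DG, DJ, EF, EG, EJ, FG, FJ, GJ
  2-simplices (14): ABD, ABF, ADJ, AEF, AEG, AGJ, BDG, BEG, BEJ, BFJ, DEF, DEJ, DFG, FGJ

Hence C_0 ≅ Z^7, C_1 ≅ Z^21, C_2 ≅ Z^14.

∂_1: C_1 → C_0 sends each edge [p,q] (with p < q) to q − p. For instance
  ∂BG = G − B.
As a 7×21 matrix over Z this has rank 6, with invariant factors (1,1,1,1,1,1).

∂_2: C_2 → C_1 sends each 2-simplex [p,q,r] to [q,r] − [p,r] + [p,q]. For instance
  ∂AEG = EG − AG + AE,
  ∂FGJ = GJ − FJ + FG.
The 21×14 boundary matrix has rank 13 and Smith normal form diag(1,1,1,1,1,1,1,1,1,1,1,1,1).

Computing H_k = (kernel of ∂_k) / (image of ∂_{k+1}):

  H_0: rank C_0 − rank ∂_1 = 7 − 6 = 1, and the invariant factors of ∂_1 are all 1, so H_0 ≅ Z.
  H_1: rank ker ∂_1 − rank ∂_2 = (21 − 6) − 13 = 2, and the invariant factors of ∂_2 are all 1, so H_1 ≅ Z^2.
  H_2: rank ker ∂_2 − rank ∂_3 = (14 − 13) − 0 = 1, and there is no ∂_3, so H_2 ≅ Z.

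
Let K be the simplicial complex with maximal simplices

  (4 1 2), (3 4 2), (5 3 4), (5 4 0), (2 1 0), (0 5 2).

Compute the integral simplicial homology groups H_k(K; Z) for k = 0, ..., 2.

H_0 ≅ Z,  H_1 ≅ Z,  H_2 = 0.

Take the total order 0 < 1 < 2 < 3 < 4 < 5 on the vertex set. Then K (dimension 2) consists of the simplices:

  0-simplices (6): [0], [1], [2], [3], [4], [5]
  1-simplices (12): [0,1], [0,2], [0,4], [0,5], [1,2], [1,4], [2,3], [2,4], [2,5], [3,4], [3,5], [4,5]
  2-simplices (6): [0,1,2], [0,2,5], [0,4,5], [1,2,4], [2,3,4], [3,4,5]

so the chain groups are C_0 ≅ Z^6, C_1 ≅ Z^12, C_2 ≅ Z^6.

The boundary map ∂_1: C_1 → C_0 sends each edge [p,q] (with p < q) to q − p. For instance
  ∂[4,5] = [5] − [4].
This gives a 6×12 integer matrix of rank 5; reducing to Smith normal form yields diagonal entries (1,1,1,1,1).

∂_2: C_2 → C_1 acts by ∂[p,q,r] = [q,r] − [p,r] + [p,q]. For instance
  ∂[3,4,5] = [4,5] − [3,5] + [3,4],
  ∂[0,1,2] = [1,2] − [0,2] + [0,1].
As a 12×6 matrix over Z this has rank 6, with invariant factors (1,1,1,1,1,1).

Now H_k = ker ∂_k / im ∂_{k+1}, so:

  H_0: rank C_0 − rank ∂_1 = 6 − 5 = 1, and the invariant factors of ∂_1 are all 1, so H_0 = Z.
  H_1: rank ker ∂_1 − rank ∂_2 = (12 − 5) − 6 = 1, and the invariant factors of ∂_2 are all 1, so H_1 = Z.
  H_2: rank ker ∂_2 − rank ∂_3 = (6 − 6) − 0 = 0, and there is no ∂_3, so H_2 = 0.

As a check, the Euler characteristic is 6 − 12 + 6 = 0, which agrees with 1 − 1 + 0 = 0.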